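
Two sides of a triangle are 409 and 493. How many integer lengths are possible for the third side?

817

The third side lies in the open interval (84, 902).
Integers from 85 to 901 inclusive: 901 − 85 + 1 = 817.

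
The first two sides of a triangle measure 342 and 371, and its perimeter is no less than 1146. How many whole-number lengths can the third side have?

280

Triangle inequality: 29 < x < 713. Perimeter ≥ 1146 gives x ≥ 1146 − 342 − 371 = 433.
So 433 ≤ x < 713; integers 433 through 712: 280 values.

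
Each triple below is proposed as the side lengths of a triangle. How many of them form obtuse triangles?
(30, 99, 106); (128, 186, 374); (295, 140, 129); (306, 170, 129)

1

(30,99,106): 30²+99² = 10701 < 11236 = 106² → obtuse
(128,186,374): 128+186 ≤ 374, not a triangle
(295,140,129): 129+140 ≤ 295, not a triangle
(306,170,129): 129+170 ≤ 306, not a triangle
1 of the 4 is obtuse.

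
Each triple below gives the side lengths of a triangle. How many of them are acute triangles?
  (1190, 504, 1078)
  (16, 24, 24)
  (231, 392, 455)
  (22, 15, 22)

(1190,504,1078): 504²+1078² = 1416100 = 1190² → right
(16,24,24): 16²+24² = 832 > 576 = 24² → acute
(231,392,455): 231²+392² = 207025 = 455² → right
(22,15,22): 15²+22² = 709 > 484 = 22² → acute
2 of the 4 are acute.

2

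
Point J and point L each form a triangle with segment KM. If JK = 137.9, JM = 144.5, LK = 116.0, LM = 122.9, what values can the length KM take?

From triangle JKM: |137.9 − 144.5| < KM < 137.9 + 144.5, i.e. 6.6 < KM < 282.4.
From triangle LKM: 6.9 < KM < 238.9.
Both must hold, so KM lies in the intersection.

6.9 < KM < 238.9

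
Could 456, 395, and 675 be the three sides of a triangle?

Yes

The longest side is 675, and the other two sum to 851.
Since 851 > 675, the triangle inequality holds.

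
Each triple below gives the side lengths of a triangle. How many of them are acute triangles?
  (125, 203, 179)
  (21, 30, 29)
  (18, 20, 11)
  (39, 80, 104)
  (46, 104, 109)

4

(125,203,179): 125²+179² = 47666 > 41209 = 203² → acute
(21,30,29): 21²+29² = 1282 > 900 = 30² → acute
(18,20,11): 11²+18² = 445 > 400 = 20² → acute
(39,80,104): 39²+80² = 7921 < 10816 = 104² → obtuse
(46,104,109): 46²+104² = 12932 > 11881 = 109² → acute
4 of the 5 are acute.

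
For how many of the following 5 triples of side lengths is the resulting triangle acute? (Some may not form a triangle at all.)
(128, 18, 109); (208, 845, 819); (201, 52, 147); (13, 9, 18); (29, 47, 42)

(128,18,109): 18+109 ≤ 128, not a triangle
(208,845,819): 208²+819² = 714025 = 845² → right
(201,52,147): 52+147 ≤ 201, not a triangle
(13,9,18): 9²+13² = 250 < 324 = 18² → obtuse
(29,47,42): 29²+42² = 2605 > 2209 = 47² → acute
1 of the 5 is acute.

1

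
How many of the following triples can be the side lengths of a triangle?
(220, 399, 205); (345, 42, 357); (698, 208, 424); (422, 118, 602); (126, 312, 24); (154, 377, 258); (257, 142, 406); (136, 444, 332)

(205,220,399): 205+220 > 399 → valid
(42,345,357): 42+345 > 357 → valid
(208,424,698): 208+424 ≤ 698 → not valid
(118,422,602): 118+422 ≤ 602 → not valid
(24,126,312): 24+126 ≤ 312 → not valid
(154,258,377): 154+258 > 377 → valid
(142,257,406): 142+257 ≤ 406 → not valid
(136,332,444): 136+332 > 444 → valid
4 of the 8 triples form a triangle.

4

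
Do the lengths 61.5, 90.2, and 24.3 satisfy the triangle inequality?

No

The longest side is 90.2, but the other two sum to only 85.8.
85.8 < 90.2, so the triangle inequality fails.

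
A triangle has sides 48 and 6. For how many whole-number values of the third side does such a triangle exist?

The third side lies in the open interval (42, 54).
Integers from 43 to 53 inclusive: 53 − 43 + 1 = 11.

11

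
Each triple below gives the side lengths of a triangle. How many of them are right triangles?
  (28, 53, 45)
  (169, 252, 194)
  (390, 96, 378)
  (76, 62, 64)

2

(28,53,45): 28²+45² = 2809 = 53² → right
(169,252,194): 169²+194² = 66197 > 63504 = 252² → acute
(390,96,378): 96²+378² = 152100 = 390² → right
(76,62,64): 62²+64² = 7940 > 5776 = 76² → acute
2 of the 4 are right.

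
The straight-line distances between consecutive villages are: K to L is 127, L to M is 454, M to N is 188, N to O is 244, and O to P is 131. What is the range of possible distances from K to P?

0 ≤ KP ≤ 1144

The maximum is all hops collinear in one direction: 127 + 454 + 188 + 244 + 131 = 1144.
The longest hop is 454; the others sum to 690. Since 454 ≤ 690, the path can fold back on itself completely, so the minimum distance is 0.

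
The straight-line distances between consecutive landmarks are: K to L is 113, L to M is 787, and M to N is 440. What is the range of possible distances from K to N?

The maximum is all hops collinear in one direction: 113 + 787 + 440 = 1340.
The longest hop is 787; the others sum to 553. Folding the others back against it leaves at least 787 − 553 = 234.

234 ≤ KN ≤ 1340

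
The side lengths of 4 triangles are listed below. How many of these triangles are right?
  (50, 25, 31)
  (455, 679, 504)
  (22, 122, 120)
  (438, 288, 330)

3

(50,25,31): 25²+31² = 1586 < 2500 = 50² → obtuse
(455,679,504): 455²+504² = 461041 = 679² → right
(22,122,120): 22²+120² = 14884 = 122² → right
(438,288,330): 288²+330² = 191844 = 438² → right
3 of the 4 are right.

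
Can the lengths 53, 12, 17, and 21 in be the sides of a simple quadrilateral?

No

For a quadrilateral, each side must be shorter than the sum of the others.
Here the longest side is 53, but the remaining 3 sides sum to only 50.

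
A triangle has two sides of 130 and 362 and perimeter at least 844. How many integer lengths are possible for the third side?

Triangle inequality: 232 < x < 492. Perimeter ≥ 844 gives x ≥ 844 − 130 − 362 = 352.
So 352 ≤ x < 492; integers 352 through 491: 140 values.

140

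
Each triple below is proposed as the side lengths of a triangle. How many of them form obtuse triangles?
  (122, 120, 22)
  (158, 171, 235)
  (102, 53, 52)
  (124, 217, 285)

(122,120,22): 22²+120² = 14884 = 122² → right
(158,171,235): 158²+171² = 54205 < 55225 = 235² → obtuse
(102,53,52): 52²+53² = 5513 < 10404 = 102² → obtuse
(124,217,285): 124²+217² = 62465 < 81225 = 285² → obtuse
3 of the 4 are obtuse.

3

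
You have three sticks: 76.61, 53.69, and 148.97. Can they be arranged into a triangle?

The longest side is 148.97, but the other two sum to only 130.30.
130.30 < 148.97, so the triangle inequality fails.

No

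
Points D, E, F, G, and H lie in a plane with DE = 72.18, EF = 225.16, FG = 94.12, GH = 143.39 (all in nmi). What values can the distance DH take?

0 ≤ DH ≤ 534.85 nmi

The maximum is all hops collinear in one direction: 72.18 + 225.16 + 94.12 + 143.39 = 534.85.
The longest hop is 225.16; the others sum to 309.69. Since 225.16 ≤ 309.69, the path can fold back on itself completely, so the minimum distance is 0.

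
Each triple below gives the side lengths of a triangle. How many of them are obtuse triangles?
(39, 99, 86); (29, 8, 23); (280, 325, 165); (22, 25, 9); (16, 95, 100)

(39,99,86): 39²+86² = 8917 < 9801 = 99² → obtuse
(29,8,23): 8²+23² = 593 < 841 = 29² → obtuse
(280,325,165): 165²+280² = 105625 = 325² → right
(22,25,9): 9²+22² = 565 < 625 = 25² → obtuse
(16,95,100): 16²+95² = 9281 < 10000 = 100² → obtuse
4 of the 5 are obtuse.

4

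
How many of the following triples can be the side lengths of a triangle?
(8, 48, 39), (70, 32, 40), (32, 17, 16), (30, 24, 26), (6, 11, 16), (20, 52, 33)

(8,39,48): 8+39 ≤ 48 → not valid
(32,40,70): 32+40 > 70 → valid
(16,17,32): 16+17 > 32 → valid
(24,26,30): 24+26 > 30 → valid
(6,11,16): 6+11 > 16 → valid
(20,33,52): 20+33 > 52 → valid
5 of the 6 triples form a triangle.

5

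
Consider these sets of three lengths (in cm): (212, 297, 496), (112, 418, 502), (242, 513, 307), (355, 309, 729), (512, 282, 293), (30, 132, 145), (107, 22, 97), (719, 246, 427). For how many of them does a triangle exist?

6

(212,297,496): 212+297 > 496 → valid
(112,418,502): 112+418 > 502 → valid
(242,307,513): 242+307 > 513 → valid
(309,355,729): 309+355 ≤ 729 → not valid
(282,293,512): 282+293 > 512 → valid
(30,132,145): 30+132 > 145 → valid
(22,97,107): 22+97 > 107 → valid
(246,427,719): 246+427 ≤ 719 → not valid
6 of the 8 triples form a triangle.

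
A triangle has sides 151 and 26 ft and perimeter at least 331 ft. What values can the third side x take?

Triangle inequality alone gives 125 < x < 177.
The perimeter condition gives x ≥ 331 − 151 − 26 = 154.
Intersecting the two: 154 ≤ x < 177.

154 ≤ x < 177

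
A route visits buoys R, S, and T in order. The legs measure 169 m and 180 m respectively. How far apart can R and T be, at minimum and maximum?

11 ≤ RT ≤ 349 m

By the triangle inequality, |169 − 180| ≤ RT ≤ 169 + 180.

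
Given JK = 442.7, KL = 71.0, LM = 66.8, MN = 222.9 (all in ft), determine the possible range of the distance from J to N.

The maximum is all hops collinear in one direction: 442.7 + 71.0 + 66.8 + 222.9 = 803.4.
The longest hop is 442.7; the others sum to 360.7. Folding the others back against it leaves at least 442.7 − 360.7 = 82.0.

82.0 ≤ JN ≤ 803.4 ft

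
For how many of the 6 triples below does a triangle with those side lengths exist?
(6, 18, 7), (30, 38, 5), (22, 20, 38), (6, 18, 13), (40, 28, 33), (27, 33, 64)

3

(6,7,18): 6+7 ≤ 18 → not valid
(5,30,38): 5+30 ≤ 38 → not valid
(20,22,38): 20+22 > 38 → valid
(6,13,18): 6+13 > 18 → valid
(28,33,40): 28+33 > 40 → valid
(27,33,64): 27+33 ≤ 64 → not valid
3 of the 6 triples form a triangle.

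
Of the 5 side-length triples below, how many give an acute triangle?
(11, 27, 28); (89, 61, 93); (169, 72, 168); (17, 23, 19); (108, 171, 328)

4

(11,27,28): 11²+27² = 850 > 784 = 28² → acute
(89,61,93): 61²+89² = 11642 > 8649 = 93² → acute
(169,72,168): 72²+168² = 33408 > 28561 = 169² → acute
(17,23,19): 17²+19² = 650 > 529 = 23² → acute
(108,171,328): 108+171 ≤ 328, not a triangle
4 of the 5 are acute.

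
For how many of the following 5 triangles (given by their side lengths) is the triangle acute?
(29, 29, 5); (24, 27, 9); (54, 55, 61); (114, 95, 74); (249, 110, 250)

4

(29,29,5): 5²+29² = 866 > 841 = 29² → acute
(24,27,9): 9²+24² = 657 < 729 = 27² → obtuse
(54,55,61): 54²+55² = 5941 > 3721 = 61² → acute
(114,95,74): 74²+95² = 14501 > 12996 = 114² → acute
(249,110,250): 110²+249² = 74101 > 62500 = 250² → acute
4 of the 5 are acute.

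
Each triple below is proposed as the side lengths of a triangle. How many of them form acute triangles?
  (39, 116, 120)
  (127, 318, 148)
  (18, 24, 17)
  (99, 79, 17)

2

(39,116,120): 39²+116² = 14977 > 14400 = 120² → acute
(127,318,148): 127+148 ≤ 318, not a triangle
(18,24,17): 17²+18² = 613 > 576 = 24² → acute
(99,79,17): 17+79 ≤ 99, not a triangle
2 of the 4 are acute.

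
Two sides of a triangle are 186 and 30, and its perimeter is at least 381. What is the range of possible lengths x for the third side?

165 ≤ x < 216

Triangle inequality alone gives 156 < x < 216.
The perimeter condition gives x ≥ 381 − 186 − 30 = 165.
Intersecting the two: 165 ≤ x < 216.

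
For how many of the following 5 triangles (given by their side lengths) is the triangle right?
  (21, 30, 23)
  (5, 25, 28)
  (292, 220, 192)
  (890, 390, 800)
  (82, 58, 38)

2

(21,30,23): 21²+23² = 970 > 900 = 30² → acute
(5,25,28): 5²+25² = 650 < 784 = 28² → obtuse
(292,220,192): 192²+220² = 85264 = 292² → right
(890,390,800): 390²+800² = 792100 = 890² → right
(82,58,38): 38²+58² = 4808 < 6724 = 82² → obtuse
2 of the 5 are right.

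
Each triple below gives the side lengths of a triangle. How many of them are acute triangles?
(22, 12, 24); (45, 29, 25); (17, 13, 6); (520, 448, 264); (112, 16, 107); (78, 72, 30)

(22,12,24): 12²+22² = 628 > 576 = 24² → acute
(45,29,25): 25²+29² = 1466 < 2025 = 45² → obtuse
(17,13,6): 6²+13² = 205 < 289 = 17² → obtuse
(520,448,264): 264²+448² = 270400 = 520² → right
(112,16,107): 16²+107² = 11705 < 12544 = 112² → obtuse
(78,72,30): 30²+72² = 6084 = 78² → right
1 of the 6 is acute.

1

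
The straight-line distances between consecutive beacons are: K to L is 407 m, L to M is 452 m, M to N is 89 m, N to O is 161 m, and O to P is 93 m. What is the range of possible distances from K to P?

The maximum is all hops collinear in one direction: 407 + 452 + 89 + 161 + 93 = 1202.
The longest hop is 452; the others sum to 750. Since 452 ≤ 750, the path can fold back on itself completely, so the minimum distance is 0.

0 ≤ KP ≤ 1202 m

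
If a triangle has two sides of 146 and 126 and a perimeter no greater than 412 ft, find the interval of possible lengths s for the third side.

Triangle inequality alone gives 20 < s < 272.
The perimeter condition gives s ≤ 412 − 146 − 126 = 140.
Intersecting the two: 20 < s ≤ 140.

20 < s ≤ 140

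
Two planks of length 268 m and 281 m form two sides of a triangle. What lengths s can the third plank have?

By the triangle inequality, s must be less than 268 + 281 = 549 and greater than |268 − 281| = 13.

13 < s < 549 (m)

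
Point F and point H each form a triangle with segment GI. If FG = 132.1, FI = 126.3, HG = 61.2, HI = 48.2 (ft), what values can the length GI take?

13.0 < GI < 109.4

From triangle FGI: |132.1 − 126.3| < GI < 132.1 + 126.3, i.e. 5.8 < GI < 258.4.
From triangle HGI: 13.0 < GI < 109.4.
Both must hold, so GI lies in the intersection.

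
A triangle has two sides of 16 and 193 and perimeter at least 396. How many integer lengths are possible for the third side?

Triangle inequality: 177 < x < 209. Perimeter ≥ 396 gives x ≥ 396 − 16 − 193 = 187.
So 187 ≤ x < 209; integers 187 through 208: 22 values.

22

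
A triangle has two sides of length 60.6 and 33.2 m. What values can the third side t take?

By the triangle inequality, t must be less than 60.6 + 33.2 = 93.8 and greater than |60.6 − 33.2| = 27.4.

27.4 < t < 93.8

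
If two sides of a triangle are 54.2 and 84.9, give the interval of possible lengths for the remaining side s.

30.7 < s < 139.1

By the triangle inequality, s must be less than 54.2 + 84.9 = 139.1 and greater than |54.2 − 84.9| = 30.7.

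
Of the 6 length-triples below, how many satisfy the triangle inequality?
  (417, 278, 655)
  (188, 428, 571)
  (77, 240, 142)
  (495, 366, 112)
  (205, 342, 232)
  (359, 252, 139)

4

(278,417,655): 278+417 > 655 → valid
(188,428,571): 188+428 > 571 → valid
(77,142,240): 77+142 ≤ 240 → not valid
(112,366,495): 112+366 ≤ 495 → not valid
(205,232,342): 205+232 > 342 → valid
(139,252,359): 139+252 > 359 → valid
4 of the 6 triples form a triangle.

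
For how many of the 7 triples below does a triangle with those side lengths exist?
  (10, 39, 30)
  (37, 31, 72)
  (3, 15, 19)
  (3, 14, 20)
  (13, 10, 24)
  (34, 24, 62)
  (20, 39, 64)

(10,30,39): 10+30 > 39 → valid
(31,37,72): 31+37 ≤ 72 → not valid
(3,15,19): 3+15 ≤ 19 → not valid
(3,14,20): 3+14 ≤ 20 → not valid
(10,13,24): 10+13 ≤ 24 → not valid
(24,34,62): 24+34 ≤ 62 → not valid
(20,39,64): 20+39 ≤ 64 → not valid
1 of the 7 triples forms a triangle.

1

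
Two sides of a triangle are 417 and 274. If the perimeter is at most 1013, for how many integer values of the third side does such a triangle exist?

Triangle inequality: 143 < x < 691. Perimeter ≤ 1013 gives x ≤ 1013 − 417 − 274 = 322.
So 143 < x ≤ 322; integers 144 through 322: 179 values.

179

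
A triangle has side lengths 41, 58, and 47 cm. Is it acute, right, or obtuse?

acute

Compare the square of the longest side to the sum of squares of the other two: 41² + 47² = 3890 > 3364 = 58².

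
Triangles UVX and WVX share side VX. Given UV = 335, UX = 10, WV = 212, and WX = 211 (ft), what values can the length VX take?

325 < VX < 345

From triangle UVX: |335 − 10| < VX < 335 + 10, i.e. 325 < VX < 345.
From triangle WVX: 1 < VX < 423.
Both must hold, so VX lies in the intersection.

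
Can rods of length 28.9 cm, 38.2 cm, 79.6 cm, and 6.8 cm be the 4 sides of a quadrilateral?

No

For a quadrilateral, each side must be shorter than the sum of the others.
Here the longest side is 79.6, but the remaining 3 sides sum to only 73.9.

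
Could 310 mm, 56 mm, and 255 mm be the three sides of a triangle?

Yes

The longest side is 310, and the other two sum to 311.
Since 311 > 310, the triangle inequality holds.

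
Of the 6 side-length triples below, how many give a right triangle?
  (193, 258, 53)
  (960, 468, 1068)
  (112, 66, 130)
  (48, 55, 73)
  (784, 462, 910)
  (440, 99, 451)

5

(193,258,53): 53+193 ≤ 258, not a triangle
(960,468,1068): 468²+960² = 1140624 = 1068² → right
(112,66,130): 66²+112² = 16900 = 130² → right
(48,55,73): 48²+55² = 5329 = 73² → right
(784,462,910): 462²+784² = 828100 = 910² → right
(440,99,451): 99²+440² = 203401 = 451² → right
5 of the 6 are right.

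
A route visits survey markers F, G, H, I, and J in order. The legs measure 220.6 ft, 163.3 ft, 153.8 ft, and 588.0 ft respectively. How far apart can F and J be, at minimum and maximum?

50.3 ≤ FJ ≤ 1125.7 ft

The maximum is all hops collinear in one direction: 220.6 + 163.3 + 153.8 + 588.0 = 1125.7.
The longest hop is 588.0; the others sum to 537.7. Folding the others back against it leaves at least 588.0 − 537.7 = 50.3.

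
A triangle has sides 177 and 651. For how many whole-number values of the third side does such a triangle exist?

The third side lies in the open interval (474, 828).
Integers from 475 to 827 inclusive: 827 − 475 + 1 = 353.

353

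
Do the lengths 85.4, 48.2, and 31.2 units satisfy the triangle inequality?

No

The longest side is 85.4, but the other two sum to only 79.4.
79.4 < 85.4, so the triangle inequality fails.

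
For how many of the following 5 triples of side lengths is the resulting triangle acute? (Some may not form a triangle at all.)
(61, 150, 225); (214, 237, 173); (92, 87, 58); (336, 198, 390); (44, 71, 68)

3

(61,150,225): 61+150 ≤ 225, not a triangle
(214,237,173): 173²+214² = 75725 > 56169 = 237² → acute
(92,87,58): 58²+87² = 10933 > 8464 = 92² → acute
(336,198,390): 198²+336² = 152100 = 390² → right
(44,71,68): 44²+68² = 6560 > 5041 = 71² → acute
3 of the 5 are acute.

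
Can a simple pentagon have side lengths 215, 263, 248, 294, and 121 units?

A pentagon exists iff every side is shorter than the sum of the others — equivalently, the longest side is less than the sum of the rest.
Longest side 294 < 847 (sum of the remaining 4), so yes.

Yes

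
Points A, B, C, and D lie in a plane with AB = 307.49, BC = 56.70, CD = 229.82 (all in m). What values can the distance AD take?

The maximum is all hops collinear in one direction: 307.49 + 56.70 + 229.82 = 594.01.
The longest hop is 307.49; the others sum to 286.52. Folding the others back against it leaves at least 307.49 − 286.52 = 20.97.

20.97 ≤ AD ≤ 594.01 m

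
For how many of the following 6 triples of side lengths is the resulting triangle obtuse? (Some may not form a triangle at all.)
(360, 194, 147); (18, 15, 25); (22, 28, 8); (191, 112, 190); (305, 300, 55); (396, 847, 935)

(360,194,147): 147+194 ≤ 360, not a triangle
(18,15,25): 15²+18² = 549 < 625 = 25² → obtuse
(22,28,8): 8²+22² = 548 < 784 = 28² → obtuse
(191,112,190): 112²+190² = 48644 > 36481 = 191² → acute
(305,300,55): 55²+300² = 93025 = 305² → right
(396,847,935): 396²+847² = 874225 = 935² → right
2 of the 6 are obtuse.

2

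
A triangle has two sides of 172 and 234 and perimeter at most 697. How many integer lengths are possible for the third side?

229

Triangle inequality: 62 < x < 406. Perimeter ≤ 697 gives x ≤ 697 − 172 − 234 = 291.
So 62 < x ≤ 291; integers 63 through 291: 229 values.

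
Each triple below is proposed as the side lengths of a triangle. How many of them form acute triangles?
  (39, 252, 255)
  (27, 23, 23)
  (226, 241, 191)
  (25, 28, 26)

3

(39,252,255): 39²+252² = 65025 = 255² → right
(27,23,23): 23²+23² = 1058 > 729 = 27² → acute
(226,241,191): 191²+226² = 87557 > 58081 = 241² → acute
(25,28,26): 25²+26² = 1301 > 784 = 28² → acute
3 of the 4 are acute.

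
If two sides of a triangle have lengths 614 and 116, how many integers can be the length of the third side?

231

The third side lies in the open interval (498, 730).
Integers from 499 to 729 inclusive: 729 − 499 + 1 = 231.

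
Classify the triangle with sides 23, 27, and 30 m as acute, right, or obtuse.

acute

Compare the square of the longest side to the sum of squares of the other two: 23² + 27² = 1258 > 900 = 30².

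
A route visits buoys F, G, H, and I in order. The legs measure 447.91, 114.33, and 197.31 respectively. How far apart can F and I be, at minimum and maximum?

The maximum is all hops collinear in one direction: 447.91 + 114.33 + 197.31 = 759.55.
The longest hop is 447.91; the others sum to 311.64. Folding the others back against it leaves at least 447.91 − 311.64 = 136.27.

136.27 ≤ FI ≤ 759.55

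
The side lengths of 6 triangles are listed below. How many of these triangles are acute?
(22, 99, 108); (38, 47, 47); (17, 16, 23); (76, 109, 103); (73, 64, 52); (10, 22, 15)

4

(22,99,108): 22²+99² = 10285 < 11664 = 108² → obtuse
(38,47,47): 38²+47² = 3653 > 2209 = 47² → acute
(17,16,23): 16²+17² = 545 > 529 = 23² → acute
(76,109,103): 76²+103² = 16385 > 11881 = 109² → acute
(73,64,52): 52²+64² = 6800 > 5329 = 73² → acute
(10,22,15): 10²+15² = 325 < 484 = 22² → obtuse
4 of the 6 are acute.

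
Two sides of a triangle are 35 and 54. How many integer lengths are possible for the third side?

The third side lies in the open interval (19, 89).
Integers from 20 to 88 inclusive: 88 − 20 + 1 = 69.

69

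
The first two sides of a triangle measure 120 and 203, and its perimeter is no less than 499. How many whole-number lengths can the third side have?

Triangle inequality: 83 < x < 323. Perimeter ≥ 499 gives x ≥ 499 − 120 − 203 = 176.
So 176 ≤ x < 323; integers 176 through 322: 147 values.

147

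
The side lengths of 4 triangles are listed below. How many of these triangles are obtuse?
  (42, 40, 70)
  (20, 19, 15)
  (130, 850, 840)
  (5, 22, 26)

2

(42,40,70): 40²+42² = 3364 < 4900 = 70² → obtuse
(20,19,15): 15²+19² = 586 > 400 = 20² → acute
(130,850,840): 130²+840² = 722500 = 850² → right
(5,22,26): 5²+22² = 509 < 676 = 26² → obtuse
2 of the 4 are obtuse.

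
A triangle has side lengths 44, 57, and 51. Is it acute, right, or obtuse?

acute

Compare the square of the longest side to the sum of squares of the other two: 44² + 51² = 4537 > 3249 = 57².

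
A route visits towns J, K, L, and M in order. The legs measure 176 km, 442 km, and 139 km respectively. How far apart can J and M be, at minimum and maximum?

127 ≤ JM ≤ 757 km

The maximum is all hops collinear in one direction: 176 + 442 + 139 = 757.
The longest hop is 442; the others sum to 315. Folding the others back against it leaves at least 442 − 315 = 127.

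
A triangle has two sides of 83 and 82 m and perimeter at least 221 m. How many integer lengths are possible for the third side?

109

Triangle inequality: 1 < x < 165. Perimeter ≥ 221 gives x ≥ 221 − 83 − 82 = 56.
So 56 ≤ x < 165; integers 56 through 164: 109 values.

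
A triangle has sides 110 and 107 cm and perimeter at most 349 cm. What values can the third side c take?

3 < c ≤ 132

Triangle inequality alone gives 3 < c < 217.
The perimeter condition gives c ≤ 349 − 110 − 107 = 132.
Intersecting the two: 3 < c ≤ 132.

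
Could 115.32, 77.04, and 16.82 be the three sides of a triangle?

No

The longest side is 115.32, but the other two sum to only 93.86.
93.86 < 115.32, so the triangle inequality fails.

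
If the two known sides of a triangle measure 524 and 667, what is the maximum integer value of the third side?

1190

The third side must be strictly less than 524 + 667 = 1191.
The largest integer below 1191 is 1190.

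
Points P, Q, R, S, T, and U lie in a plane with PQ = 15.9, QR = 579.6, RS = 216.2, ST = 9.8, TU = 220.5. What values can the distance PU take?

117.2 ≤ PU ≤ 1042.0

The maximum is all hops collinear in one direction: 15.9 + 579.6 + 216.2 + 9.8 + 220.5 = 1042.0.
The longest hop is 579.6; the others sum to 462.4. Folding the others back against it leaves at least 579.6 − 462.4 = 117.2.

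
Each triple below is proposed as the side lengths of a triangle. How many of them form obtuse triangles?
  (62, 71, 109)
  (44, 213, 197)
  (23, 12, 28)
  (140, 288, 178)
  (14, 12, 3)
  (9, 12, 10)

5

(62,71,109): 62²+71² = 8885 < 11881 = 109² → obtuse
(44,213,197): 44²+197² = 40745 < 45369 = 213² → obtuse
(23,12,28): 12²+23² = 673 < 784 = 28² → obtuse
(140,288,178): 140²+178² = 51284 < 82944 = 288² → obtuse
(14,12,3): 3²+12² = 153 < 196 = 14² → obtuse
(9,12,10): 9²+10² = 181 > 144 = 12² → acute
5 of the 6 are obtuse.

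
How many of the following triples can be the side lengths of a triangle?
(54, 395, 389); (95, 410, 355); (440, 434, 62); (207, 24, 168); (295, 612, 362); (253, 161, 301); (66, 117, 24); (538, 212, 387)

6

(54,389,395): 54+389 > 395 → valid
(95,355,410): 95+355 > 410 → valid
(62,434,440): 62+434 > 440 → valid
(24,168,207): 24+168 ≤ 207 → not valid
(295,362,612): 295+362 > 612 → valid
(161,253,301): 161+253 > 301 → valid
(24,66,117): 24+66 ≤ 117 → not valid
(212,387,538): 212+387 > 538 → valid
6 of the 8 triples form a triangle.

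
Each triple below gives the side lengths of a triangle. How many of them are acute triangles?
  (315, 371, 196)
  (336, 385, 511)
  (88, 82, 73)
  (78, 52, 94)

(315,371,196): 196²+315² = 137641 = 371² → right
(336,385,511): 336²+385² = 261121 = 511² → right
(88,82,73): 73²+82² = 12053 > 7744 = 88² → acute
(78,52,94): 52²+78² = 8788 < 8836 = 94² → obtuse
1 of the 4 is acute.

1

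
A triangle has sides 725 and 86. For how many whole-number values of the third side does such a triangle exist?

The third side lies in the open interval (639, 811).
Integers from 640 to 810 inclusive: 810 − 640 + 1 = 171.

171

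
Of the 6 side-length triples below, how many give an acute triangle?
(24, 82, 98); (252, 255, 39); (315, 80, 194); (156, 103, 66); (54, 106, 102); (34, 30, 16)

(24,82,98): 24²+82² = 7300 < 9604 = 98² → obtuse
(252,255,39): 39²+252² = 65025 = 255² → right
(315,80,194): 80+194 ≤ 315, not a triangle
(156,103,66): 66²+103² = 14965 < 24336 = 156² → obtuse
(54,106,102): 54²+102² = 13320 > 11236 = 106² → acute
(34,30,16): 16²+30² = 1156 = 34² → right
1 of the 6 is acute.

1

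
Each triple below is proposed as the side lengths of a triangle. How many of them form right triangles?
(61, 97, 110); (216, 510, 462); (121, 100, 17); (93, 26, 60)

(61,97,110): 61²+97² = 13130 > 12100 = 110² → acute
(216,510,462): 216²+462² = 260100 = 510² → right
(121,100,17): 17+100 ≤ 121, not a triangle
(93,26,60): 26+60 ≤ 93, not a triangle
1 of the 4 is right.

1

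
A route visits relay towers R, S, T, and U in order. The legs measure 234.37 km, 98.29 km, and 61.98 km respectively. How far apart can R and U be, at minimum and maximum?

The maximum is all hops collinear in one direction: 234.37 + 98.29 + 61.98 = 394.64.
The longest hop is 234.37; the others sum to 160.27. Folding the others back against it leaves at least 234.37 − 160.27 = 74.10.

74.10 ≤ RU ≤ 394.64 km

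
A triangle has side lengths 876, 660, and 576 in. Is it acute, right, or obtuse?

right

Compare the square of the longest side to the sum of squares of the other two: 576² + 660² = 767376 = 876².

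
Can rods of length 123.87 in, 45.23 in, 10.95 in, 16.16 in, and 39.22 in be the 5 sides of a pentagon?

For a pentagon, each side must be shorter than the sum of the others.
Here the longest side is 123.87, but the remaining 4 sides sum to only 111.56.

No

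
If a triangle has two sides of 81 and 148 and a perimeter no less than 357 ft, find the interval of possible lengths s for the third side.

128 ≤ s < 229

Triangle inequality alone gives 67 < s < 229.
The perimeter condition gives s ≥ 357 − 81 − 148 = 128.
Intersecting the two: 128 ≤ s < 229.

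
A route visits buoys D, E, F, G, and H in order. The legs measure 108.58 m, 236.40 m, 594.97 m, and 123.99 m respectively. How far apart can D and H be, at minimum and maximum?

126.00 ≤ DH ≤ 1063.94 m

The maximum is all hops collinear in one direction: 108.58 + 236.40 + 594.97 + 123.99 = 1063.94.
The longest hop is 594.97; the others sum to 468.97. Folding the others back against it leaves at least 594.97 − 468.97 = 126.00.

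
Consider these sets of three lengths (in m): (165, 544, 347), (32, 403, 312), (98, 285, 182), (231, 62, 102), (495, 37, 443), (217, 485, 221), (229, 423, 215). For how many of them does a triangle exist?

(165,347,544): 165+347 ≤ 544 → not valid
(32,312,403): 32+312 ≤ 403 → not valid
(98,182,285): 98+182 ≤ 285 → not valid
(62,102,231): 62+102 ≤ 231 → not valid
(37,443,495): 37+443 ≤ 495 → not valid
(217,221,485): 217+221 ≤ 485 → not valid
(215,229,423): 215+229 > 423 → valid
1 of the 7 triples forms a triangle.

1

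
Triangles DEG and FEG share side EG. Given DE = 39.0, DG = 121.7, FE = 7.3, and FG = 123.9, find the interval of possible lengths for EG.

From triangle DEG: |39.0 − 121.7| < EG < 39.0 + 121.7, i.e. 82.7 < EG < 160.7.
From triangle FEG: 116.6 < EG < 131.2.
Both must hold, so EG lies in the intersection.

116.6 < EG < 131.2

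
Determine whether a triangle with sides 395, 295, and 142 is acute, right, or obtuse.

Compare the square of the longest side to the sum of squares of the other two: 142² + 295² = 107189 < 156025 = 395².

obtuse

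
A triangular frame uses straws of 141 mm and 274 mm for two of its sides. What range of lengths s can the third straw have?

133 < s < 415

By the triangle inequality, s must be less than 141 + 274 = 415 and greater than |141 − 274| = 133.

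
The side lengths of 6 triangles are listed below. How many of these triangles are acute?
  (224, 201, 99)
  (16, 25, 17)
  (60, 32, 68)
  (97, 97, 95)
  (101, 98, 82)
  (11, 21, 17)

3

(224,201,99): 99²+201² = 50202 > 50176 = 224² → acute
(16,25,17): 16²+17² = 545 < 625 = 25² → obtuse
(60,32,68): 32²+60² = 4624 = 68² → right
(97,97,95): 95²+97² = 18434 > 9409 = 97² → acute
(101,98,82): 82²+98² = 16328 > 10201 = 101² → acute
(11,21,17): 11²+17² = 410 < 441 = 21² → obtuse
3 of the 6 are acute.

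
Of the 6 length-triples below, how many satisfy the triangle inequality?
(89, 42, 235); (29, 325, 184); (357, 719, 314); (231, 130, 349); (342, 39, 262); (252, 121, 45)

1

(42,89,235): 42+89 ≤ 235 → not valid
(29,184,325): 29+184 ≤ 325 → not valid
(314,357,719): 314+357 ≤ 719 → not valid
(130,231,349): 130+231 > 349 → valid
(39,262,342): 39+262 ≤ 342 → not valid
(45,121,252): 45+121 ≤ 252 → not valid
1 of the 6 triples forms a triangle.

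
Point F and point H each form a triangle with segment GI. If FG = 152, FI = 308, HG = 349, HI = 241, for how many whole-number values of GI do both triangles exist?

From triangle FGI: 156 < GI < 460.
From triangle HGI: 108 < GI < 590.
Intersection: 156 < GI < 460, so integers 157 through 459: 303 values.

303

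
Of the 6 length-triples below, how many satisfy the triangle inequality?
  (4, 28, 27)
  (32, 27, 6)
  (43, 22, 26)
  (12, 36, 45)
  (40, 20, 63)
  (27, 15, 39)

(4,27,28): 4+27 > 28 → valid
(6,27,32): 6+27 > 32 → valid
(22,26,43): 22+26 > 43 → valid
(12,36,45): 12+36 > 45 → valid
(20,40,63): 20+40 ≤ 63 → not valid
(15,27,39): 15+27 > 39 → valid
5 of the 6 triples form a triangle.

5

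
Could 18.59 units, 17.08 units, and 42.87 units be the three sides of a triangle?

The longest side is 42.87, but the other two sum to only 35.67.
35.67 < 42.87, so the triangle inequality fails.

No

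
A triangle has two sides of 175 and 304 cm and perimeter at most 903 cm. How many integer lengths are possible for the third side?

295

Triangle inequality: 129 < x < 479. Perimeter ≤ 903 gives x ≤ 903 − 175 − 304 = 424.
So 129 < x ≤ 424; integers 130 through 424: 295 values.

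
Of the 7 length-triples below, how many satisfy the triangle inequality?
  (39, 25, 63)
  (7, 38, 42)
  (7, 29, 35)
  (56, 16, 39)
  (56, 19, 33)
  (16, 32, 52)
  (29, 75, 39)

3

(25,39,63): 25+39 > 63 → valid
(7,38,42): 7+38 > 42 → valid
(7,29,35): 7+29 > 35 → valid
(16,39,56): 16+39 ≤ 56 → not valid
(19,33,56): 19+33 ≤ 56 → not valid
(16,32,52): 16+32 ≤ 52 → not valid
(29,39,75): 29+39 ≤ 75 → not valid
3 of the 7 triples form a triangle.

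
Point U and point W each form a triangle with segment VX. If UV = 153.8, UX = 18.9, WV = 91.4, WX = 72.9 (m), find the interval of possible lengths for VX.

From triangle UVX: |153.8 − 18.9| < VX < 153.8 + 18.9, i.e. 134.9 < VX < 172.7.
From triangle WVX: 18.5 < VX < 164.3.
Both must hold, so VX lies in the intersection.

134.9 < VX < 164.3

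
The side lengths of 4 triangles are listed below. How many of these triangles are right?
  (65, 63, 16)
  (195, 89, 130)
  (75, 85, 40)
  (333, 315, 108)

(65,63,16): 16²+63² = 4225 = 65² → right
(195,89,130): 89²+130² = 24821 < 38025 = 195² → obtuse
(75,85,40): 40²+75² = 7225 = 85² → right
(333,315,108): 108²+315² = 110889 = 333² → right
3 of the 4 are right.

3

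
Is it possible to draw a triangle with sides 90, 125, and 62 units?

The longest side is 125, and the other two sum to 152.
Since 152 > 125, the triangle inequality holds.

Yes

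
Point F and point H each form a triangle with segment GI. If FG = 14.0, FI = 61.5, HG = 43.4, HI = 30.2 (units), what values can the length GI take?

47.5 < GI < 73.6

From triangle FGI: |14.0 − 61.5| < GI < 14.0 + 61.5, i.e. 47.5 < GI < 75.5.
From triangle HGI: 13.2 < GI < 73.6.
Both must hold, so GI lies in the intersection.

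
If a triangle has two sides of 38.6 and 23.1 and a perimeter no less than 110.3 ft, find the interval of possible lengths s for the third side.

Triangle inequality alone gives 15.5 < s < 61.7.
The perimeter condition gives s ≥ 110.3 − 38.6 − 23.1 = 48.6.
Intersecting the two: 48.6 ≤ s < 61.7.

48.6 ≤ s < 61.7 ft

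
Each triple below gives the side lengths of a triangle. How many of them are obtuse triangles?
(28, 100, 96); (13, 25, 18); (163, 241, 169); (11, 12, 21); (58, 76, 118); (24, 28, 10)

5

(28,100,96): 28²+96² = 10000 = 100² → right
(13,25,18): 13²+18² = 493 < 625 = 25² → obtuse
(163,241,169): 163²+169² = 55130 < 58081 = 241² → obtuse
(11,12,21): 11²+12² = 265 < 441 = 21² → obtuse
(58,76,118): 58²+76² = 9140 < 13924 = 118² → obtuse
(24,28,10): 10²+24² = 676 < 784 = 28² → obtuse
5 of the 6 are obtuse.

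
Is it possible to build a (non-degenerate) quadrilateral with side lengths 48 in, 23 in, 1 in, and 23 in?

No

For a quadrilateral, each side must be shorter than the sum of the others.
Here the longest side is 48, but the remaining 3 sides sum to only 47.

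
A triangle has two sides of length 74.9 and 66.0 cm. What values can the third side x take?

8.9 < x < 140.9

By the triangle inequality, x must be less than 74.9 + 66.0 = 140.9 and greater than |74.9 − 66.0| = 8.9.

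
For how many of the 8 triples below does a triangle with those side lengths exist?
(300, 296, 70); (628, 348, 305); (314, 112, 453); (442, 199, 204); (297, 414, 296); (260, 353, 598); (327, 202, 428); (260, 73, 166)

5

(70,296,300): 70+296 > 300 → valid
(305,348,628): 305+348 > 628 → valid
(112,314,453): 112+314 ≤ 453 → not valid
(199,204,442): 199+204 ≤ 442 → not valid
(296,297,414): 296+297 > 414 → valid
(260,353,598): 260+353 > 598 → valid
(202,327,428): 202+327 > 428 → valid
(73,166,260): 73+166 ≤ 260 → not valid
5 of the 8 triples form a triangle.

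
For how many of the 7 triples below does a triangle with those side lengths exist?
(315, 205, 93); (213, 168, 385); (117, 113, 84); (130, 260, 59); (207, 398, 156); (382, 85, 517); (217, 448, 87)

(93,205,315): 93+205 ≤ 315 → not valid
(168,213,385): 168+213 ≤ 385 → not valid
(84,113,117): 84+113 > 117 → valid
(59,130,260): 59+130 ≤ 260 → not valid
(156,207,398): 156+207 ≤ 398 → not valid
(85,382,517): 85+382 ≤ 517 → not valid
(87,217,448): 87+217 ≤ 448 → not valid
1 of the 7 triples forms a triangle.

1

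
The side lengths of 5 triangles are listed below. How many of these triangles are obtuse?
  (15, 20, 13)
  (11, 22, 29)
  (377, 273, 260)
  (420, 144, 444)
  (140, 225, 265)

(15,20,13): 13²+15² = 394 < 400 = 20² → obtuse
(11,22,29): 11²+22² = 605 < 841 = 29² → obtuse
(377,273,260): 260²+273² = 142129 = 377² → right
(420,144,444): 144²+420² = 197136 = 444² → right
(140,225,265): 140²+225² = 70225 = 265² → right
2 of the 5 are obtuse.

2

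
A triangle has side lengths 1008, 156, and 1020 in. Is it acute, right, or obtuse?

right

Compare the square of the longest side to the sum of squares of the other two: 156² + 1008² = 1040400 = 1020².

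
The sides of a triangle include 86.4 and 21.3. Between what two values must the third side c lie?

65.1 < c < 107.7

By the triangle inequality, c must be less than 86.4 + 21.3 = 107.7 and greater than |86.4 − 21.3| = 65.1.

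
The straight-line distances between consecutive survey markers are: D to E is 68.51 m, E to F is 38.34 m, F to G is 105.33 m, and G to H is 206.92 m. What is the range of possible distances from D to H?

0 ≤ DH ≤ 419.10 m

The maximum is all hops collinear in one direction: 68.51 + 38.34 + 105.33 + 206.92 = 419.10.
The longest hop is 206.92; the others sum to 212.18. Since 206.92 ≤ 212.18, the path can fold back on itself completely, so the minimum distance is 0.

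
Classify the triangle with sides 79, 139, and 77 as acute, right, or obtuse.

Compare the square of the longest side to the sum of squares of the other two: 77² + 79² = 12170 < 19321 = 139².

obtuse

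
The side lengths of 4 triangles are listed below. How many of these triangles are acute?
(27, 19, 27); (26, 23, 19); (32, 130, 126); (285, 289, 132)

(27,19,27): 19²+27² = 1090 > 729 = 27² → acute
(26,23,19): 19²+23² = 890 > 676 = 26² → acute
(32,130,126): 32²+126² = 16900 = 130² → right
(285,289,132): 132²+285² = 98649 > 83521 = 289² → acute
3 of the 4 are acute.

3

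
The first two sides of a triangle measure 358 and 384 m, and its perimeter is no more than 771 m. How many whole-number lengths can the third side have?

Triangle inequality: 26 < x < 742. Perimeter ≤ 771 gives x ≤ 771 − 358 − 384 = 29.
So 26 < x ≤ 29; integers 27 through 29: 3 values.

3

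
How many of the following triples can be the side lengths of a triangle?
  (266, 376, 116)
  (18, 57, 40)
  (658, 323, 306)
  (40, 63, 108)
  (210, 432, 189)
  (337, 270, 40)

(116,266,376): 116+266 > 376 → valid
(18,40,57): 18+40 > 57 → valid
(306,323,658): 306+323 ≤ 658 → not valid
(40,63,108): 40+63 ≤ 108 → not valid
(189,210,432): 189+210 ≤ 432 → not valid
(40,270,337): 40+270 ≤ 337 → not valid
2 of the 6 triples form a triangle.

2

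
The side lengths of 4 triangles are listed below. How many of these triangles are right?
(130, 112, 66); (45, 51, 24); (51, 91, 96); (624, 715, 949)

(130,112,66): 66²+112² = 16900 = 130² → right
(45,51,24): 24²+45² = 2601 = 51² → right
(51,91,96): 51²+91² = 10882 > 9216 = 96² → acute
(624,715,949): 624²+715² = 900601 = 949² → right
3 of the 4 are right.

3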